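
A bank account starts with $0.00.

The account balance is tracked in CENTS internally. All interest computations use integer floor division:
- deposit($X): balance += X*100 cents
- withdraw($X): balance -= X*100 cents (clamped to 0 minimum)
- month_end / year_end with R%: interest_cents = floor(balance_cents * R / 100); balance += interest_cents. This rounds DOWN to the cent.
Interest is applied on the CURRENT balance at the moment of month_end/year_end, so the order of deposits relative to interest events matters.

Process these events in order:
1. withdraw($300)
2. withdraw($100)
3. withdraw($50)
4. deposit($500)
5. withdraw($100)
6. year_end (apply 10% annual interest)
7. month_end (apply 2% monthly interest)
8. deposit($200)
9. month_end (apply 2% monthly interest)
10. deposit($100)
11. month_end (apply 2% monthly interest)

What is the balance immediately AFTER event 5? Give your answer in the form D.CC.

After 1 (withdraw($300)): balance=$0.00 total_interest=$0.00
After 2 (withdraw($100)): balance=$0.00 total_interest=$0.00
After 3 (withdraw($50)): balance=$0.00 total_interest=$0.00
After 4 (deposit($500)): balance=$500.00 total_interest=$0.00
After 5 (withdraw($100)): balance=$400.00 total_interest=$0.00

Answer: 400.00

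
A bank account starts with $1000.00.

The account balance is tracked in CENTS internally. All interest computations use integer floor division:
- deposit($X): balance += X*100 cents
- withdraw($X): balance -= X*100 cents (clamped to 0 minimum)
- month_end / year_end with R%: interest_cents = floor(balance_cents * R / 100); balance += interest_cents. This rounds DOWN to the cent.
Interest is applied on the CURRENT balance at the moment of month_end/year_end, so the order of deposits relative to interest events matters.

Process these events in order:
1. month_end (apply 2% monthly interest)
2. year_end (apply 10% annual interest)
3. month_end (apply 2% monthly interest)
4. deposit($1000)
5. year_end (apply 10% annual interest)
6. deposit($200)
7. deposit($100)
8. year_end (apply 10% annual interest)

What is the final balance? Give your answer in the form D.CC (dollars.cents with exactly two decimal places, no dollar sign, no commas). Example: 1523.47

After 1 (month_end (apply 2% monthly interest)): balance=$1020.00 total_interest=$20.00
After 2 (year_end (apply 10% annual interest)): balance=$1122.00 total_interest=$122.00
After 3 (month_end (apply 2% monthly interest)): balance=$1144.44 total_interest=$144.44
After 4 (deposit($1000)): balance=$2144.44 total_interest=$144.44
After 5 (year_end (apply 10% annual interest)): balance=$2358.88 total_interest=$358.88
After 6 (deposit($200)): balance=$2558.88 total_interest=$358.88
After 7 (deposit($100)): balance=$2658.88 total_interest=$358.88
After 8 (year_end (apply 10% annual interest)): balance=$2924.76 total_interest=$624.76

Answer: 2924.76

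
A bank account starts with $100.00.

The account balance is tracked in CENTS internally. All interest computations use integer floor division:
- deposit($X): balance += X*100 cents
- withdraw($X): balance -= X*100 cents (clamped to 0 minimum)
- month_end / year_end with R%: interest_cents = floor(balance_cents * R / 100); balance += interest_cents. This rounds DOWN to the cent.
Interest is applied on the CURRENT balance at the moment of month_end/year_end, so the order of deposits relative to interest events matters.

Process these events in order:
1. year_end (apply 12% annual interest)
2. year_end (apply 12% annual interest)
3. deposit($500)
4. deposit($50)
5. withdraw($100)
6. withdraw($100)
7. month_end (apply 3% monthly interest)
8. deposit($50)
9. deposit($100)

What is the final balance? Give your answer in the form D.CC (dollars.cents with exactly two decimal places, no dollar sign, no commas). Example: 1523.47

Answer: 639.70

Derivation:
After 1 (year_end (apply 12% annual interest)): balance=$112.00 total_interest=$12.00
After 2 (year_end (apply 12% annual interest)): balance=$125.44 total_interest=$25.44
After 3 (deposit($500)): balance=$625.44 total_interest=$25.44
After 4 (deposit($50)): balance=$675.44 total_interest=$25.44
After 5 (withdraw($100)): balance=$575.44 total_interest=$25.44
After 6 (withdraw($100)): balance=$475.44 total_interest=$25.44
After 7 (month_end (apply 3% monthly interest)): balance=$489.70 total_interest=$39.70
After 8 (deposit($50)): balance=$539.70 total_interest=$39.70
After 9 (deposit($100)): balance=$639.70 total_interest=$39.70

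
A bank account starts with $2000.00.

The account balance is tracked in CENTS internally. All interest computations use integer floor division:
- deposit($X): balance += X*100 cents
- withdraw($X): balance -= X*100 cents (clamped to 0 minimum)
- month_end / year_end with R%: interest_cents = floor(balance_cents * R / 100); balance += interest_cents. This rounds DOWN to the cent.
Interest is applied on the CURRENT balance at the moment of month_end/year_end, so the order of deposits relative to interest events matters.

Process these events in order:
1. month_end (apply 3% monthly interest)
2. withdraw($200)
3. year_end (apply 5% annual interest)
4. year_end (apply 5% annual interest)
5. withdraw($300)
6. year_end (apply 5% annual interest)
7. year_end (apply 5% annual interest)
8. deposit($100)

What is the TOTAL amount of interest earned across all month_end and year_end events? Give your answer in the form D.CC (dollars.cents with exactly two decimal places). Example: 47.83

After 1 (month_end (apply 3% monthly interest)): balance=$2060.00 total_interest=$60.00
After 2 (withdraw($200)): balance=$1860.00 total_interest=$60.00
After 3 (year_end (apply 5% annual interest)): balance=$1953.00 total_interest=$153.00
After 4 (year_end (apply 5% annual interest)): balance=$2050.65 total_interest=$250.65
After 5 (withdraw($300)): balance=$1750.65 total_interest=$250.65
After 6 (year_end (apply 5% annual interest)): balance=$1838.18 total_interest=$338.18
After 7 (year_end (apply 5% annual interest)): balance=$1930.08 total_interest=$430.08
After 8 (deposit($100)): balance=$2030.08 total_interest=$430.08

Answer: 430.08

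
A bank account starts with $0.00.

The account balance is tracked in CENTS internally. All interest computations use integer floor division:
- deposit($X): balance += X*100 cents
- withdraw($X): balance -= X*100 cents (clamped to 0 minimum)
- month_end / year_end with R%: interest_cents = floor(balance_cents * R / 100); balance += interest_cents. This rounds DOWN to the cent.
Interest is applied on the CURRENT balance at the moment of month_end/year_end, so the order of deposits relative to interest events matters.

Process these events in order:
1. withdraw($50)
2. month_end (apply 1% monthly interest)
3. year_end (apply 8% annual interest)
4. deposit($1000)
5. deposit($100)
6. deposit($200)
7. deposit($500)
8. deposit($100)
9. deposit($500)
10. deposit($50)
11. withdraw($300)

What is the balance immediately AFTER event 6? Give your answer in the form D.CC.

Answer: 1300.00

Derivation:
After 1 (withdraw($50)): balance=$0.00 total_interest=$0.00
After 2 (month_end (apply 1% monthly interest)): balance=$0.00 total_interest=$0.00
After 3 (year_end (apply 8% annual interest)): balance=$0.00 total_interest=$0.00
After 4 (deposit($1000)): balance=$1000.00 total_interest=$0.00
After 5 (deposit($100)): balance=$1100.00 total_interest=$0.00
After 6 (deposit($200)): balance=$1300.00 total_interest=$0.00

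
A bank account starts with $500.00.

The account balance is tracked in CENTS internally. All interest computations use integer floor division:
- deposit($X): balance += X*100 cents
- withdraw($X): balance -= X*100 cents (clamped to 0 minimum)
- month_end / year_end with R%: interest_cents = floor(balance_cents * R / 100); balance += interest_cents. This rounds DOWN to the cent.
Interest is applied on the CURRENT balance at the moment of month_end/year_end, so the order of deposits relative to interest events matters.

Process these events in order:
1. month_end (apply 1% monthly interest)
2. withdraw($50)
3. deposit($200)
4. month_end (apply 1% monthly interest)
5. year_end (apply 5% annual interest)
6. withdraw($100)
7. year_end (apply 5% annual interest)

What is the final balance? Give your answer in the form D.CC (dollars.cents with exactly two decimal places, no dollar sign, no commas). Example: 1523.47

After 1 (month_end (apply 1% monthly interest)): balance=$505.00 total_interest=$5.00
After 2 (withdraw($50)): balance=$455.00 total_interest=$5.00
After 3 (deposit($200)): balance=$655.00 total_interest=$5.00
After 4 (month_end (apply 1% monthly interest)): balance=$661.55 total_interest=$11.55
After 5 (year_end (apply 5% annual interest)): balance=$694.62 total_interest=$44.62
After 6 (withdraw($100)): balance=$594.62 total_interest=$44.62
After 7 (year_end (apply 5% annual interest)): balance=$624.35 total_interest=$74.35

Answer: 624.35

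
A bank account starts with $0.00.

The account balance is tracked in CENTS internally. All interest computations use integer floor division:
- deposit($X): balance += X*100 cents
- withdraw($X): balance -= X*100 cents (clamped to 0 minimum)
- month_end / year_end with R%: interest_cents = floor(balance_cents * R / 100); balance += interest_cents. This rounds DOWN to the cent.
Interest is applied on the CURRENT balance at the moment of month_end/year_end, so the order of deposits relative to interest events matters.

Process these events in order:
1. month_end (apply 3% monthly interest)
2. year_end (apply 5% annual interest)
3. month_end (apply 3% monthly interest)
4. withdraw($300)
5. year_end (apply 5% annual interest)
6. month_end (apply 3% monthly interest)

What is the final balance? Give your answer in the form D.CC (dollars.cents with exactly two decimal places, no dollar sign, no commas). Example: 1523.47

After 1 (month_end (apply 3% monthly interest)): balance=$0.00 total_interest=$0.00
After 2 (year_end (apply 5% annual interest)): balance=$0.00 total_interest=$0.00
After 3 (month_end (apply 3% monthly interest)): balance=$0.00 total_interest=$0.00
After 4 (withdraw($300)): balance=$0.00 total_interest=$0.00
After 5 (year_end (apply 5% annual interest)): balance=$0.00 total_interest=$0.00
After 6 (month_end (apply 3% monthly interest)): balance=$0.00 total_interest=$0.00

Answer: 0.00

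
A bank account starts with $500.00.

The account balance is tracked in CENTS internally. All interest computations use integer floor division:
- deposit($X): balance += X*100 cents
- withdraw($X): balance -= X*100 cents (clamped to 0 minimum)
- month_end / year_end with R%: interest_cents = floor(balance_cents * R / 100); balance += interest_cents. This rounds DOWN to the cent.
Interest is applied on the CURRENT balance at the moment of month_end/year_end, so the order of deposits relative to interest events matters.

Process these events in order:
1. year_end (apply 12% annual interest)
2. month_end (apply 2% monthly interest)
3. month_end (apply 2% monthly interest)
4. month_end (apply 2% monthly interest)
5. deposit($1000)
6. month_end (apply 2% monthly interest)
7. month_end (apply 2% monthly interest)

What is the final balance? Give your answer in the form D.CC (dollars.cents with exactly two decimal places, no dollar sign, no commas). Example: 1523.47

After 1 (year_end (apply 12% annual interest)): balance=$560.00 total_interest=$60.00
After 2 (month_end (apply 2% monthly interest)): balance=$571.20 total_interest=$71.20
After 3 (month_end (apply 2% monthly interest)): balance=$582.62 total_interest=$82.62
After 4 (month_end (apply 2% monthly interest)): balance=$594.27 total_interest=$94.27
After 5 (deposit($1000)): balance=$1594.27 total_interest=$94.27
After 6 (month_end (apply 2% monthly interest)): balance=$1626.15 total_interest=$126.15
After 7 (month_end (apply 2% monthly interest)): balance=$1658.67 total_interest=$158.67

Answer: 1658.67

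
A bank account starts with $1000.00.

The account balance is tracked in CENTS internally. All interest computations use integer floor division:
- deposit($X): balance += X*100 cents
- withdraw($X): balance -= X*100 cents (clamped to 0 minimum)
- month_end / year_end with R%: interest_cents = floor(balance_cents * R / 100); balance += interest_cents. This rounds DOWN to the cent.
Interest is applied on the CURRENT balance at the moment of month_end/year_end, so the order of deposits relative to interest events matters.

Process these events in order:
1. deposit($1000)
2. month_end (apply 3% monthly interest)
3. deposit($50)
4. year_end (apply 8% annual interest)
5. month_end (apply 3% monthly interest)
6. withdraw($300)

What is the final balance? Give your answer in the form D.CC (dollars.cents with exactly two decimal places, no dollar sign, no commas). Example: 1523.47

After 1 (deposit($1000)): balance=$2000.00 total_interest=$0.00
After 2 (month_end (apply 3% monthly interest)): balance=$2060.00 total_interest=$60.00
After 3 (deposit($50)): balance=$2110.00 total_interest=$60.00
After 4 (year_end (apply 8% annual interest)): balance=$2278.80 total_interest=$228.80
After 5 (month_end (apply 3% monthly interest)): balance=$2347.16 total_interest=$297.16
After 6 (withdraw($300)): balance=$2047.16 total_interest=$297.16

Answer: 2047.16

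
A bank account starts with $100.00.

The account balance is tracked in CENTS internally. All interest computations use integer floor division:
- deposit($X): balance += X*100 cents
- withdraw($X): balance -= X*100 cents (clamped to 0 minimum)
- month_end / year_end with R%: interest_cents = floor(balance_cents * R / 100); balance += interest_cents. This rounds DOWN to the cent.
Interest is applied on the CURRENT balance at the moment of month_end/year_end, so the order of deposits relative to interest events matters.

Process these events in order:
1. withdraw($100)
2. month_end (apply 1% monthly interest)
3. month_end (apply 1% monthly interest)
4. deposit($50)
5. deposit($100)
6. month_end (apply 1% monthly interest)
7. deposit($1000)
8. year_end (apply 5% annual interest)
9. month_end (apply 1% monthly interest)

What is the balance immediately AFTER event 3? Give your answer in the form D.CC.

After 1 (withdraw($100)): balance=$0.00 total_interest=$0.00
After 2 (month_end (apply 1% monthly interest)): balance=$0.00 total_interest=$0.00
After 3 (month_end (apply 1% monthly interest)): balance=$0.00 total_interest=$0.00

Answer: 0.00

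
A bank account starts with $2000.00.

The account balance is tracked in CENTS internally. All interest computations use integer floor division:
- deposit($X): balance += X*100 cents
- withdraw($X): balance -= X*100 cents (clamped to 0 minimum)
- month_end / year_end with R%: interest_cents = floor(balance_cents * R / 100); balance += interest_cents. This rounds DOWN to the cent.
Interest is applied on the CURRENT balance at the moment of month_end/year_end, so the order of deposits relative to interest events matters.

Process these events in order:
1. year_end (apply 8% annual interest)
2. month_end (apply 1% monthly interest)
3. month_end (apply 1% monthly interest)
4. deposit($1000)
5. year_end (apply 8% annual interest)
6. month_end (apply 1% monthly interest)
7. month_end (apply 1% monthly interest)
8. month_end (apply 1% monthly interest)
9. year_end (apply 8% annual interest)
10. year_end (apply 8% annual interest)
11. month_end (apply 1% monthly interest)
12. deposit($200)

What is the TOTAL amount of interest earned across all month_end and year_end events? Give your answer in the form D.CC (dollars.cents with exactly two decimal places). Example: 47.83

Answer: 1199.20

Derivation:
After 1 (year_end (apply 8% annual interest)): balance=$2160.00 total_interest=$160.00
After 2 (month_end (apply 1% monthly interest)): balance=$2181.60 total_interest=$181.60
After 3 (month_end (apply 1% monthly interest)): balance=$2203.41 total_interest=$203.41
After 4 (deposit($1000)): balance=$3203.41 total_interest=$203.41
After 5 (year_end (apply 8% annual interest)): balance=$3459.68 total_interest=$459.68
After 6 (month_end (apply 1% monthly interest)): balance=$3494.27 total_interest=$494.27
After 7 (month_end (apply 1% monthly interest)): balance=$3529.21 total_interest=$529.21
After 8 (month_end (apply 1% monthly interest)): balance=$3564.50 total_interest=$564.50
After 9 (year_end (apply 8% annual interest)): balance=$3849.66 total_interest=$849.66
After 10 (year_end (apply 8% annual interest)): balance=$4157.63 total_interest=$1157.63
After 11 (month_end (apply 1% monthly interest)): balance=$4199.20 total_interest=$1199.20
After 12 (deposit($200)): balance=$4399.20 total_interest=$1199.20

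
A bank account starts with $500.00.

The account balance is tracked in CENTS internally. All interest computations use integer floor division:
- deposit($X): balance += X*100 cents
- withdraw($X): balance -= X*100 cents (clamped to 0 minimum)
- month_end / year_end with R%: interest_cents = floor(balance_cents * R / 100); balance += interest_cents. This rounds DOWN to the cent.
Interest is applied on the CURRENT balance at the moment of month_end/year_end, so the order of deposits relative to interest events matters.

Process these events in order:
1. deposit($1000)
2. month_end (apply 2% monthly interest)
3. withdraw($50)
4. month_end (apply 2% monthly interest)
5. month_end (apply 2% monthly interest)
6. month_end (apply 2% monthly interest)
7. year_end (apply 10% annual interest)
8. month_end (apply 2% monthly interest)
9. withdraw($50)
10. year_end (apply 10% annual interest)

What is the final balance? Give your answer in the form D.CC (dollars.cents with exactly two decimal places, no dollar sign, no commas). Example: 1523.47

Answer: 1883.39

Derivation:
After 1 (deposit($1000)): balance=$1500.00 total_interest=$0.00
After 2 (month_end (apply 2% monthly interest)): balance=$1530.00 total_interest=$30.00
After 3 (withdraw($50)): balance=$1480.00 total_interest=$30.00
After 4 (month_end (apply 2% monthly interest)): balance=$1509.60 total_interest=$59.60
After 5 (month_end (apply 2% monthly interest)): balance=$1539.79 total_interest=$89.79
After 6 (month_end (apply 2% monthly interest)): balance=$1570.58 total_interest=$120.58
After 7 (year_end (apply 10% annual interest)): balance=$1727.63 total_interest=$277.63
After 8 (month_end (apply 2% monthly interest)): balance=$1762.18 total_interest=$312.18
After 9 (withdraw($50)): balance=$1712.18 total_interest=$312.18
After 10 (year_end (apply 10% annual interest)): balance=$1883.39 total_interest=$483.39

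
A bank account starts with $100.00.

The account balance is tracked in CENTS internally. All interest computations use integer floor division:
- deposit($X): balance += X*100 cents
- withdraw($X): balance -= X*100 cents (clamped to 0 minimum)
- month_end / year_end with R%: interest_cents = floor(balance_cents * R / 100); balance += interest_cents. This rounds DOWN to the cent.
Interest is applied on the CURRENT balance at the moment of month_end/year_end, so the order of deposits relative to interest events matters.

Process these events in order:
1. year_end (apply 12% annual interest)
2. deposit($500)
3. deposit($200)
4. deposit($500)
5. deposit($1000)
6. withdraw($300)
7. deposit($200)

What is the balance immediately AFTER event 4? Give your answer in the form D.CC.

Answer: 1312.00

Derivation:
After 1 (year_end (apply 12% annual interest)): balance=$112.00 total_interest=$12.00
After 2 (deposit($500)): balance=$612.00 total_interest=$12.00
After 3 (deposit($200)): balance=$812.00 total_interest=$12.00
After 4 (deposit($500)): balance=$1312.00 total_interest=$12.00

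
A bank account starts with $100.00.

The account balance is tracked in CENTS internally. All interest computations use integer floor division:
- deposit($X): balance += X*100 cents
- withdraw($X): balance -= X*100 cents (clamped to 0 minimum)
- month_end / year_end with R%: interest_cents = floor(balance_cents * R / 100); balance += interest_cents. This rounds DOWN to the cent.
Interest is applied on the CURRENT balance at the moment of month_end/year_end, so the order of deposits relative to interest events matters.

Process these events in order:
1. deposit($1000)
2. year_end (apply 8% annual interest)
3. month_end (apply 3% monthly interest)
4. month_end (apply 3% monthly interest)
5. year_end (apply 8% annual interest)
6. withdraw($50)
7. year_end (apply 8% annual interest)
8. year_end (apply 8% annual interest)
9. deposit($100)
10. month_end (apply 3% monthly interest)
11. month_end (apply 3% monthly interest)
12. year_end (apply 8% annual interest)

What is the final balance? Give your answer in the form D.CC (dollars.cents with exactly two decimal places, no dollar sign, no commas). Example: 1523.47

Answer: 1866.82

Derivation:
After 1 (deposit($1000)): balance=$1100.00 total_interest=$0.00
After 2 (year_end (apply 8% annual interest)): balance=$1188.00 total_interest=$88.00
After 3 (month_end (apply 3% monthly interest)): balance=$1223.64 total_interest=$123.64
After 4 (month_end (apply 3% monthly interest)): balance=$1260.34 total_interest=$160.34
After 5 (year_end (apply 8% annual interest)): balance=$1361.16 total_interest=$261.16
After 6 (withdraw($50)): balance=$1311.16 total_interest=$261.16
After 7 (year_end (apply 8% annual interest)): balance=$1416.05 total_interest=$366.05
After 8 (year_end (apply 8% annual interest)): balance=$1529.33 total_interest=$479.33
After 9 (deposit($100)): balance=$1629.33 total_interest=$479.33
After 10 (month_end (apply 3% monthly interest)): balance=$1678.20 total_interest=$528.20
After 11 (month_end (apply 3% monthly interest)): balance=$1728.54 total_interest=$578.54
After 12 (year_end (apply 8% annual interest)): balance=$1866.82 total_interest=$716.82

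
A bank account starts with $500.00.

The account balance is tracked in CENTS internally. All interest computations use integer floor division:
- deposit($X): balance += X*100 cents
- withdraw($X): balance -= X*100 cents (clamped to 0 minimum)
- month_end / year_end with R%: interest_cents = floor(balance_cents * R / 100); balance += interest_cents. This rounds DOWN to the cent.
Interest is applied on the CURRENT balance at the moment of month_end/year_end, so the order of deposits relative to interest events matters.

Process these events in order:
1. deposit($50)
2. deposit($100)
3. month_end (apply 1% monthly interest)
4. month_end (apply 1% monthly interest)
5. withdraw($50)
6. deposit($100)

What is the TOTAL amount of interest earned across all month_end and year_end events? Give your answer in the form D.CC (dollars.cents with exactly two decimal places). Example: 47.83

Answer: 13.06

Derivation:
After 1 (deposit($50)): balance=$550.00 total_interest=$0.00
After 2 (deposit($100)): balance=$650.00 total_interest=$0.00
After 3 (month_end (apply 1% monthly interest)): balance=$656.50 total_interest=$6.50
After 4 (month_end (apply 1% monthly interest)): balance=$663.06 total_interest=$13.06
After 5 (withdraw($50)): balance=$613.06 total_interest=$13.06
After 6 (deposit($100)): balance=$713.06 total_interest=$13.06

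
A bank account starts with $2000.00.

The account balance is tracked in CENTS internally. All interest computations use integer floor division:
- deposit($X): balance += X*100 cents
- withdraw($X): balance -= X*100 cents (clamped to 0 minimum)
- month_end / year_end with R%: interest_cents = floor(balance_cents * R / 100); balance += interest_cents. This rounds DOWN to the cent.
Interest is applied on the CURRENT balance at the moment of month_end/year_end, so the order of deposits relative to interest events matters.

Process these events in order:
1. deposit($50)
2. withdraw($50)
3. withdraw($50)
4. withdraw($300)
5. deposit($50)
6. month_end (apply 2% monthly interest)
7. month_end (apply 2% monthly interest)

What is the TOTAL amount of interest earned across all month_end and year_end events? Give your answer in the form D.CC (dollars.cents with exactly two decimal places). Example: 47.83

Answer: 68.68

Derivation:
After 1 (deposit($50)): balance=$2050.00 total_interest=$0.00
After 2 (withdraw($50)): balance=$2000.00 total_interest=$0.00
After 3 (withdraw($50)): balance=$1950.00 total_interest=$0.00
After 4 (withdraw($300)): balance=$1650.00 total_interest=$0.00
After 5 (deposit($50)): balance=$1700.00 total_interest=$0.00
After 6 (month_end (apply 2% monthly interest)): balance=$1734.00 total_interest=$34.00
After 7 (month_end (apply 2% monthly interest)): balance=$1768.68 total_interest=$68.68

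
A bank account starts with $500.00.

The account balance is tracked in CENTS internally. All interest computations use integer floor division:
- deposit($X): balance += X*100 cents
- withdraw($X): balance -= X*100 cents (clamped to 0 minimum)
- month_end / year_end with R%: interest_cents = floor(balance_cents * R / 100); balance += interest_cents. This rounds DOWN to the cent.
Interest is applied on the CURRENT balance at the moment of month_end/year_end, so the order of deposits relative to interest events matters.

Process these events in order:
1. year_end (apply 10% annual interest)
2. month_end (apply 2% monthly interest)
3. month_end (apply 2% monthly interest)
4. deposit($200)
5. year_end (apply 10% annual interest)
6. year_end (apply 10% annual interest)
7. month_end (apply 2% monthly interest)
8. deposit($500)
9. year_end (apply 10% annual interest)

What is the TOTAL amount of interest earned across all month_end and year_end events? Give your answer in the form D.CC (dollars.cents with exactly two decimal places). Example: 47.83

After 1 (year_end (apply 10% annual interest)): balance=$550.00 total_interest=$50.00
After 2 (month_end (apply 2% monthly interest)): balance=$561.00 total_interest=$61.00
After 3 (month_end (apply 2% monthly interest)): balance=$572.22 total_interest=$72.22
After 4 (deposit($200)): balance=$772.22 total_interest=$72.22
After 5 (year_end (apply 10% annual interest)): balance=$849.44 total_interest=$149.44
After 6 (year_end (apply 10% annual interest)): balance=$934.38 total_interest=$234.38
After 7 (month_end (apply 2% monthly interest)): balance=$953.06 total_interest=$253.06
After 8 (deposit($500)): balance=$1453.06 total_interest=$253.06
After 9 (year_end (apply 10% annual interest)): balance=$1598.36 total_interest=$398.36

Answer: 398.36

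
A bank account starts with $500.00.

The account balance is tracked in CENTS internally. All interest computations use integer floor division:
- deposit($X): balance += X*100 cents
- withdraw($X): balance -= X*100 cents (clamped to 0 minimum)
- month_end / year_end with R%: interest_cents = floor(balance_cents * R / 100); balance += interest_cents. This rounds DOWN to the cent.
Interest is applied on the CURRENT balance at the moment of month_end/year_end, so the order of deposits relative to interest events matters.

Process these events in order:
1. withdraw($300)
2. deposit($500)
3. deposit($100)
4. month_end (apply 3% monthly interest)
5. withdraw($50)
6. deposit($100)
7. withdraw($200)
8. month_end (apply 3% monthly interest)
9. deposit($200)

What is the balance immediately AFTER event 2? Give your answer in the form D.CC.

Answer: 700.00

Derivation:
After 1 (withdraw($300)): balance=$200.00 total_interest=$0.00
After 2 (deposit($500)): balance=$700.00 total_interest=$0.00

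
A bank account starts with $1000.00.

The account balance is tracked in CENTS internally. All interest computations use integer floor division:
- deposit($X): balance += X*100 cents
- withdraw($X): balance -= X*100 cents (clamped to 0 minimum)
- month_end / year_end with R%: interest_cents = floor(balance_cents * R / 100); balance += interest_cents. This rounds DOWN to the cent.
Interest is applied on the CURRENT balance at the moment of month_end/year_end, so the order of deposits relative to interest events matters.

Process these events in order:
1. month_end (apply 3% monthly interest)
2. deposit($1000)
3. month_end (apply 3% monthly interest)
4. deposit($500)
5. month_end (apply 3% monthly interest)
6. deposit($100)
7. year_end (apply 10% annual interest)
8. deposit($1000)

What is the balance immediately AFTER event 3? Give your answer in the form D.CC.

After 1 (month_end (apply 3% monthly interest)): balance=$1030.00 total_interest=$30.00
After 2 (deposit($1000)): balance=$2030.00 total_interest=$30.00
After 3 (month_end (apply 3% monthly interest)): balance=$2090.90 total_interest=$90.90

Answer: 2090.90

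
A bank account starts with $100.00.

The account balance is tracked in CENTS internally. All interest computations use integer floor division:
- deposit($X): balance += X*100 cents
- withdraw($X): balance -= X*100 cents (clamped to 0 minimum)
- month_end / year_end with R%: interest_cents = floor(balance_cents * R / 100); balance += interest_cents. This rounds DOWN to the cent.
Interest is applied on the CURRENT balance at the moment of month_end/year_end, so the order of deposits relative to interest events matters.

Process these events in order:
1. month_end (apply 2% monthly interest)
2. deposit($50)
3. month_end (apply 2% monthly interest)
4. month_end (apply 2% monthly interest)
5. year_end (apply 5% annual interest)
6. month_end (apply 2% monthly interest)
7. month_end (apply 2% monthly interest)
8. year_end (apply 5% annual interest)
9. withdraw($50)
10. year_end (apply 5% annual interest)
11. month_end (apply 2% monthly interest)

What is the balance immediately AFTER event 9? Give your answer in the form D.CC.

After 1 (month_end (apply 2% monthly interest)): balance=$102.00 total_interest=$2.00
After 2 (deposit($50)): balance=$152.00 total_interest=$2.00
After 3 (month_end (apply 2% monthly interest)): balance=$155.04 total_interest=$5.04
After 4 (month_end (apply 2% monthly interest)): balance=$158.14 total_interest=$8.14
After 5 (year_end (apply 5% annual interest)): balance=$166.04 total_interest=$16.04
After 6 (month_end (apply 2% monthly interest)): balance=$169.36 total_interest=$19.36
After 7 (month_end (apply 2% monthly interest)): balance=$172.74 total_interest=$22.74
After 8 (year_end (apply 5% annual interest)): balance=$181.37 total_interest=$31.37
After 9 (withdraw($50)): balance=$131.37 total_interest=$31.37

Answer: 131.37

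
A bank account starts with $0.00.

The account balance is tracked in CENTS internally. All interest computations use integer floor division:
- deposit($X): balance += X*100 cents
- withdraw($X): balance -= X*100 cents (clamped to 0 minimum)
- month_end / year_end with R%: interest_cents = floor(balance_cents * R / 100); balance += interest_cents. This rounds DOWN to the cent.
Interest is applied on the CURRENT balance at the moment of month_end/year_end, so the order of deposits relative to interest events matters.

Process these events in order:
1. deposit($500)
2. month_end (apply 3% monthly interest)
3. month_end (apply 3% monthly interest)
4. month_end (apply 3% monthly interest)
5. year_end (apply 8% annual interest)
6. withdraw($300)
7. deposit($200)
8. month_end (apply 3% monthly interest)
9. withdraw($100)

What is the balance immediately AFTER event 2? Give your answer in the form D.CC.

Answer: 515.00

Derivation:
After 1 (deposit($500)): balance=$500.00 total_interest=$0.00
After 2 (month_end (apply 3% monthly interest)): balance=$515.00 total_interest=$15.00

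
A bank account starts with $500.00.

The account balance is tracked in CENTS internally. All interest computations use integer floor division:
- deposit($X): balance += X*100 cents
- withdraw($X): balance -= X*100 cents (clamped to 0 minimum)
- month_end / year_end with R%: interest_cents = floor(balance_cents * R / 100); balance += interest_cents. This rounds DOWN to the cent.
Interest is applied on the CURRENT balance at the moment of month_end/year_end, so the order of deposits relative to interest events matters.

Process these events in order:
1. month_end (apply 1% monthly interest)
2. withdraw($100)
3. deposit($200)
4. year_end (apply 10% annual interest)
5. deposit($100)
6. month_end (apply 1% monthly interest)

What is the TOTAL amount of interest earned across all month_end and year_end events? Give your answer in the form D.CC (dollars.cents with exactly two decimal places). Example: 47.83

Answer: 73.15

Derivation:
After 1 (month_end (apply 1% monthly interest)): balance=$505.00 total_interest=$5.00
After 2 (withdraw($100)): balance=$405.00 total_interest=$5.00
After 3 (deposit($200)): balance=$605.00 total_interest=$5.00
After 4 (year_end (apply 10% annual interest)): balance=$665.50 total_interest=$65.50
After 5 (deposit($100)): balance=$765.50 total_interest=$65.50
After 6 (month_end (apply 1% monthly interest)): balance=$773.15 total_interest=$73.15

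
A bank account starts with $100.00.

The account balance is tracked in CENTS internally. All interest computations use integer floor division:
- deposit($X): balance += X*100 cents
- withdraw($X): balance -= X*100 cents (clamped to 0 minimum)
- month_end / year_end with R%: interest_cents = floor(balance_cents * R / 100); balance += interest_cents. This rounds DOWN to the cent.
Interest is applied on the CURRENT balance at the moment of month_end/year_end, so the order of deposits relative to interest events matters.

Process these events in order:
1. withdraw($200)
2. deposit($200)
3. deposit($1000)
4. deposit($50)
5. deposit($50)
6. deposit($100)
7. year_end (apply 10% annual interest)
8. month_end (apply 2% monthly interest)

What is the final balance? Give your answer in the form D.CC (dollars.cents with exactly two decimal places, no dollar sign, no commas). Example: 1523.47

After 1 (withdraw($200)): balance=$0.00 total_interest=$0.00
After 2 (deposit($200)): balance=$200.00 total_interest=$0.00
After 3 (deposit($1000)): balance=$1200.00 total_interest=$0.00
After 4 (deposit($50)): balance=$1250.00 total_interest=$0.00
After 5 (deposit($50)): balance=$1300.00 total_interest=$0.00
After 6 (deposit($100)): balance=$1400.00 total_interest=$0.00
After 7 (year_end (apply 10% annual interest)): balance=$1540.00 total_interest=$140.00
After 8 (month_end (apply 2% monthly interest)): balance=$1570.80 total_interest=$170.80

Answer: 1570.80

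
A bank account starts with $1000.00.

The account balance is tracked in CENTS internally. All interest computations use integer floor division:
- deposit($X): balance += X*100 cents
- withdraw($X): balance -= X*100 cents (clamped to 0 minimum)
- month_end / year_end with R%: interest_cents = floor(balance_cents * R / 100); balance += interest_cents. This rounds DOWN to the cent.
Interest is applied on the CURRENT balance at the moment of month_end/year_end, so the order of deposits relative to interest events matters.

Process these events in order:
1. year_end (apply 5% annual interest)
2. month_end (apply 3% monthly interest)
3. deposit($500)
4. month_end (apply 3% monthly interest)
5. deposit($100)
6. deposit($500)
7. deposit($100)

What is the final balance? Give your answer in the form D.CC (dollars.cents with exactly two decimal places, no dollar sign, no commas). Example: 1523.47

Answer: 2328.94

Derivation:
After 1 (year_end (apply 5% annual interest)): balance=$1050.00 total_interest=$50.00
After 2 (month_end (apply 3% monthly interest)): balance=$1081.50 total_interest=$81.50
After 3 (deposit($500)): balance=$1581.50 total_interest=$81.50
After 4 (month_end (apply 3% monthly interest)): balance=$1628.94 total_interest=$128.94
After 5 (deposit($100)): balance=$1728.94 total_interest=$128.94
After 6 (deposit($500)): balance=$2228.94 total_interest=$128.94
After 7 (deposit($100)): balance=$2328.94 total_interest=$128.94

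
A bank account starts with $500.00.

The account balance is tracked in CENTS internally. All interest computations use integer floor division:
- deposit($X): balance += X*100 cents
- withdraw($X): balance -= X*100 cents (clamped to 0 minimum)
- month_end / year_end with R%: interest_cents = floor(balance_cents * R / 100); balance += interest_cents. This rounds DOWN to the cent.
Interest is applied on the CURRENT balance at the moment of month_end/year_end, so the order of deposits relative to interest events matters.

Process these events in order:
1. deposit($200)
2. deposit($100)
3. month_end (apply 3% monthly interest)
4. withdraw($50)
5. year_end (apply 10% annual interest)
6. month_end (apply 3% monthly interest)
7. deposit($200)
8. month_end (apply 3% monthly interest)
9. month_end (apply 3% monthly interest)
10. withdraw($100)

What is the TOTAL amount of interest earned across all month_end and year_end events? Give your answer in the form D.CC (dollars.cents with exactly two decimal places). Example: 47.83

Answer: 192.51

Derivation:
After 1 (deposit($200)): balance=$700.00 total_interest=$0.00
After 2 (deposit($100)): balance=$800.00 total_interest=$0.00
After 3 (month_end (apply 3% monthly interest)): balance=$824.00 total_interest=$24.00
After 4 (withdraw($50)): balance=$774.00 total_interest=$24.00
After 5 (year_end (apply 10% annual interest)): balance=$851.40 total_interest=$101.40
After 6 (month_end (apply 3% monthly interest)): balance=$876.94 total_interest=$126.94
After 7 (deposit($200)): balance=$1076.94 total_interest=$126.94
After 8 (month_end (apply 3% monthly interest)): balance=$1109.24 total_interest=$159.24
After 9 (month_end (apply 3% monthly interest)): balance=$1142.51 total_interest=$192.51
After 10 (withdraw($100)): balance=$1042.51 total_interest=$192.51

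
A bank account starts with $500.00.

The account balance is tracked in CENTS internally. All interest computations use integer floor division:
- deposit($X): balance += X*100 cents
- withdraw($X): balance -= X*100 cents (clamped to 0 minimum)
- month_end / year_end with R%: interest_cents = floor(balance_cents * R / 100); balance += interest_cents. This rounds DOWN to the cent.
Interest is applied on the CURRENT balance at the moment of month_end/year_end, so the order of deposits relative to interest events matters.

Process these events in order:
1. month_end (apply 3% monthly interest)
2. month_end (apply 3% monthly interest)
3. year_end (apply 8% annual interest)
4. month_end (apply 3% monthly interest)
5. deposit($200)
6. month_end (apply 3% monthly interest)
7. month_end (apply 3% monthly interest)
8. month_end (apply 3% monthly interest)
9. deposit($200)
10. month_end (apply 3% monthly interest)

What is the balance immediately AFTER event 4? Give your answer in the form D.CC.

After 1 (month_end (apply 3% monthly interest)): balance=$515.00 total_interest=$15.00
After 2 (month_end (apply 3% monthly interest)): balance=$530.45 total_interest=$30.45
After 3 (year_end (apply 8% annual interest)): balance=$572.88 total_interest=$72.88
After 4 (month_end (apply 3% monthly interest)): balance=$590.06 total_interest=$90.06

Answer: 590.06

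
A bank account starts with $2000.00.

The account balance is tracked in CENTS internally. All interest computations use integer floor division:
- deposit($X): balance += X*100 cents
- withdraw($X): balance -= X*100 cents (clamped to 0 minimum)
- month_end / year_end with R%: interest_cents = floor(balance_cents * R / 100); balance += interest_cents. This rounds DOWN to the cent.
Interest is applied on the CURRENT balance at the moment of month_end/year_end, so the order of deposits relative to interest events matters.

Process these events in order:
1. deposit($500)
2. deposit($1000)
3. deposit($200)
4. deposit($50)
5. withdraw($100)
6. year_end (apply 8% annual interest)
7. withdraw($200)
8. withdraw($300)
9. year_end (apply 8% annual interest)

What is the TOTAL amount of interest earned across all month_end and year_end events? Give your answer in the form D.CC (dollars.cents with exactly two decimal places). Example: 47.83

Answer: 567.36

Derivation:
After 1 (deposit($500)): balance=$2500.00 total_interest=$0.00
After 2 (deposit($1000)): balance=$3500.00 total_interest=$0.00
After 3 (deposit($200)): balance=$3700.00 total_interest=$0.00
After 4 (deposit($50)): balance=$3750.00 total_interest=$0.00
After 5 (withdraw($100)): balance=$3650.00 total_interest=$0.00
After 6 (year_end (apply 8% annual interest)): balance=$3942.00 total_interest=$292.00
After 7 (withdraw($200)): balance=$3742.00 total_interest=$292.00
After 8 (withdraw($300)): balance=$3442.00 total_interest=$292.00
After 9 (year_end (apply 8% annual interest)): balance=$3717.36 total_interest=$567.36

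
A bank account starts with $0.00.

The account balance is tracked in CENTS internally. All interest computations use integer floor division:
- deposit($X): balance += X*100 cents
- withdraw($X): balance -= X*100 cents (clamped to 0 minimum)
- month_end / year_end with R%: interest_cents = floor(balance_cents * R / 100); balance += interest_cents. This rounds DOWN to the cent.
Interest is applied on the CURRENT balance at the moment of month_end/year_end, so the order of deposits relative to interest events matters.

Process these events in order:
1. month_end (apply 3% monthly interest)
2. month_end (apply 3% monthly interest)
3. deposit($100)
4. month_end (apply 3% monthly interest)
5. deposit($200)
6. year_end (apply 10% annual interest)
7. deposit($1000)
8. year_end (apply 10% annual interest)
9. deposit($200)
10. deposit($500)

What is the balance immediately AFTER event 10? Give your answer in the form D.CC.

After 1 (month_end (apply 3% monthly interest)): balance=$0.00 total_interest=$0.00
After 2 (month_end (apply 3% monthly interest)): balance=$0.00 total_interest=$0.00
After 3 (deposit($100)): balance=$100.00 total_interest=$0.00
After 4 (month_end (apply 3% monthly interest)): balance=$103.00 total_interest=$3.00
After 5 (deposit($200)): balance=$303.00 total_interest=$3.00
After 6 (year_end (apply 10% annual interest)): balance=$333.30 total_interest=$33.30
After 7 (deposit($1000)): balance=$1333.30 total_interest=$33.30
After 8 (year_end (apply 10% annual interest)): balance=$1466.63 total_interest=$166.63
After 9 (deposit($200)): balance=$1666.63 total_interest=$166.63
After 10 (deposit($500)): balance=$2166.63 total_interest=$166.63

Answer: 2166.63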